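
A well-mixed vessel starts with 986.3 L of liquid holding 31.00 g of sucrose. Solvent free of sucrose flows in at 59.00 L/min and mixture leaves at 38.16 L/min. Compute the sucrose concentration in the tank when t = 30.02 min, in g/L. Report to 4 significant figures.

Let m(t) be the amount of sucrose. Volume: V(t) = V₀ + (Q_in − Q_out) t = 986.3 + 20.8400 t; V(30.02) = 1611.92 L.
Solute balance: dm/dt = 0 − Q_out C = −Q_out m/V(t).
Separate: dm/m = −Q_out dt/V(t) ⇒ ln(m/m₀) = −(Q_out/(Q_in−Q_out)) ln(V/V₀).
m = m₀ (V₀/V)^(Q_out/(Q_in−Q_out)) = 31.00 × (986.3/1611.92)^(1.83109) = 12.6104 g.
C = m/V = 12.6104/1611.92 = 0.00782321 g/L.

0.007823 g/L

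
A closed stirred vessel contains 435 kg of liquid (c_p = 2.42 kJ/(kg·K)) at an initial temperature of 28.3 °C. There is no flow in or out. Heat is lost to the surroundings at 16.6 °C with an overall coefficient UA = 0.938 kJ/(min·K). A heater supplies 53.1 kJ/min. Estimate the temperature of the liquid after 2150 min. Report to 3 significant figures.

Lumped-capacitance energy balance: M c_p dT/dt = UA(T_amb − T) + Q̇.
dT/dt = (T_ss − T)/τ with T_ss = T_amb + Q̇/UA = 16.6 + 53.1/0.938 = 73.210 °C, τ = M c_p/UA = 435·2.42/0.938 = 1122.3 min.
Integrating: T(t) = T_ss + (T₀ − T_ss) e^(−t/τ).
T(2150) = 73.210 + (-44.910)·0.14723 = 66.598 °C.

66.6 °C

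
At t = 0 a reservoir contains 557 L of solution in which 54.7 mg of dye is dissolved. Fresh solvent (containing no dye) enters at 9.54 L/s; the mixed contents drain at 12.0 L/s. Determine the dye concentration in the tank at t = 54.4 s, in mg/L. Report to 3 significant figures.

Let m(t) be the amount of dye. Volume: V(t) = V₀ + (Q_in − Q_out) t = 557 − 2.4600 t; V(54.4) = 423.18 L.
No dye enters, so dm/dt = −Q_out · (m/V).
dm/m = −Q_out dt/(V₀ − 2.4600 t); integrating gives ln(m/m₀) = −(Q_out/(Q_in−Q_out)) ln(V/V₀).
m = m₀ (V₀/V)^(Q_out/(Q_in−Q_out)) = 54.7 × (557/423.18)^(-4.8780) = 14.318 mg.
C = m/V = 14.318/423.18 = 0.033834 mg/L.

0.0338 mg/L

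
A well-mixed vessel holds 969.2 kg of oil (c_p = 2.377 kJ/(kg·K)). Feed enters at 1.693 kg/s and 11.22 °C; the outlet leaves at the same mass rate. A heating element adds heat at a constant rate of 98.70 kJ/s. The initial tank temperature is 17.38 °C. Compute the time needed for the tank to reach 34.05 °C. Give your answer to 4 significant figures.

1364 s

First-law balance (no shaft work): M c_p dT/dt = ṁ c_p (T_in − T) + 98.70.
τ = M/ṁ = 572.475 s; T_ss = T_in + Q̇/(ṁ c_p) = 35.7462 °C.
T(t) = T_ss + (T₀ − T_ss) e^(−t/τ). Set T = 34.05:
e^(−t/τ) = (34.05 − 35.7462)/(17.38 − 35.7462) = 0.0923565
t = −572.475 · ln(0.0923565) = 1363.69 s.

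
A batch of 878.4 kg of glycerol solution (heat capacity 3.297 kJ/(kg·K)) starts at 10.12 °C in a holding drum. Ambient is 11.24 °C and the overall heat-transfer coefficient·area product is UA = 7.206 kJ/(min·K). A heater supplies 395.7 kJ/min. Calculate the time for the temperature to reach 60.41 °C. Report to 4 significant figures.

915.5 min

M c_p dT/dt = −UA(T − T_amb) + Q̇.
τ = M c_p/UA = 401.899 min; T_ss = T_amb + Q̇/UA = 11.24 + 395.7/7.206 = 66.1526 °C.
T(t) = T_ss + (T₀ − T_ss)e^(−t/τ); set T = 60.41:
t = −τ ln[(T − T_ss)/(T₀ − T_ss)] = −401.899 · ln(0.102486) = 915.536 min.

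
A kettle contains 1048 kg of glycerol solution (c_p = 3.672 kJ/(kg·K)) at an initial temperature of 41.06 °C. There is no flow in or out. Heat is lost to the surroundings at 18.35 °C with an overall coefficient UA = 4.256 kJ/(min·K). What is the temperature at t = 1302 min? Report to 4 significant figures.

23.73 °C

M c_p dT/dt = −UA(T − T_amb).
dT/dt = (T_ss − T)/τ with T_ss = T_amb = 18.3500 °C, τ = M c_p/UA = 1048·3.672/4.256 = 904.195 min.
Solution: T(t) = T_ss + (T₀ − T_ss) e^(−t/τ).
T(1302) = 18.3500 + (22.7100)·0.236939 = 23.7309 °C.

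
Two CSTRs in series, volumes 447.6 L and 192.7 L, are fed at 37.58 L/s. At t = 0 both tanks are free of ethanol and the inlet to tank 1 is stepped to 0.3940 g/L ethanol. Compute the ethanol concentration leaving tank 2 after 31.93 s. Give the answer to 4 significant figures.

0.3472 g/L

Time constants: τᵢ = Vᵢ/Q for each well-mixed tank.
τ₁ = 447.6/37.58 = 11.9106 s; τ₂ = 192.7/37.58 = 5.12773 s.
Solving the cascade with C₁(0)=C₂(0)=0 gives C₂(t) = C_in[1 − (τ₁ e^(−t/τ₁) − τ₂ e^(−t/τ₂))/(τ₁ − τ₂)].
At t = 31.93: e^(−t/τ₁) = 0.0685078, e^(−t/τ₂) = 0.00197551.
C₂ = 0.3940·[1 − (11.9106·0.0685078 − 5.12773·0.00197551)/(6.78286)] = 0.3940·0.881195 = 0.347191 g/L.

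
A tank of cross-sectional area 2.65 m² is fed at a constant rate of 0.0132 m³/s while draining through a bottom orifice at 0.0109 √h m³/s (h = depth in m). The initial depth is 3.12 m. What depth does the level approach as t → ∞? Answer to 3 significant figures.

Level balance: A dh/dt = 0.0132 − 0.0109 √h. Setting dh/dt = 0:
Q_in = 0.0109 √h_ss ⇒ √h_ss = 0.0132/0.0109 = 1.2110.
h_ss = 1.2110² = 1.4665 m. (Since h₀ = 3.12 m > h_ss, the level will fall toward this value.)

1.47 m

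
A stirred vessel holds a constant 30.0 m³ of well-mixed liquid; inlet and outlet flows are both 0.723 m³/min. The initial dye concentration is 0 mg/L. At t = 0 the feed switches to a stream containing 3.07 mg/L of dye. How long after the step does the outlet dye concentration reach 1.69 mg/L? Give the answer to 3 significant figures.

Unsteady species balance (constant V, well mixed): V dC/dt = Q(C_in − C), so τ = V/Q = 41.494 min.
C(t) = C_in + (C₀ − C_in) e^(−t/τ). Set C = 1.69 and solve for t:
e^(−t/τ) = (C − C_in)/(C₀ − C_in) = (1.69 − 3.07)/(0 − 3.07) = 0.44951
t = −τ ln(…) = 41.494 × 0.79959 = 33.178 min.

33.2 min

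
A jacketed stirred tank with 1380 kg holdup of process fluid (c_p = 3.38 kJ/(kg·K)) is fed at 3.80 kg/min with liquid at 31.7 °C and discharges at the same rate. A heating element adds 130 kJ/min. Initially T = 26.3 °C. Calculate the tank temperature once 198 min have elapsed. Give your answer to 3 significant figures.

32.8 °C

First-law balance (no shaft work): M c_p dT/dt = ṁ c_p (T_in − T) + 130.
Rearrange: dT/dt = (T_ss − T)/τ with τ = M/ṁ = 363.16 min and T_ss = T_in + Q̇/(ṁ c_p) = 41.821 °C.
This is linear first-order; T(t) = T_ss + (T₀ − T_ss) e^(−t/τ).
T(198) = 41.821 + (-15.521)·e^(−198/363.16) = 41.821 + (-15.521)·0.57972 = 32.823 °C.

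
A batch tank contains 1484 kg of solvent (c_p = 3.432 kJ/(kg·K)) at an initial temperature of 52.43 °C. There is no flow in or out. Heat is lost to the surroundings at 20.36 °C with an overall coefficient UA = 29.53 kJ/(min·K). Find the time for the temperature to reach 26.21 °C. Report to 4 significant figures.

Unsteady energy balance on the tank contents: M c_p dT/dt = −UA(T − T_amb).
τ = M c_p/UA = 172.472 min; T_ss = T_amb = 20.3600 °C.
T(t) = T_ss + (T₀ − T_ss)e^(−t/τ); set T = 26.21:
t = −τ ln[(T − T_ss)/(T₀ − T_ss)] = −172.472 · ln(0.182413) = 293.457 min.

293.5 min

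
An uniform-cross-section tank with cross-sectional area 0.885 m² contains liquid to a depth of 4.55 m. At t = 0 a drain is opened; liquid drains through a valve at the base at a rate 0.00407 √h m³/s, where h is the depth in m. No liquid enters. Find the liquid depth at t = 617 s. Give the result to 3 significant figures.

0.510 m

A dh/dt = −Q_out = −0.00407 √h.
Separate and integrate: 2(√h − √h₀) = −(0.00407/A) t.
√h = √4.55 − 0.00407·617/(2·0.885) = 2.1331 − 1.4188 = 0.71432.
h = 0.71432² = 0.51026 m.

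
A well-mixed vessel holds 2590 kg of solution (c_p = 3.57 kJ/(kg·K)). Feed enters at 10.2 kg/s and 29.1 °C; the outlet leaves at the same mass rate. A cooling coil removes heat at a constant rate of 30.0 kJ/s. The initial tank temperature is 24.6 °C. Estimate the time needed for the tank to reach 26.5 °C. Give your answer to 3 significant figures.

First-law balance (no shaft work): M c_p dT/dt = ṁ c_p (T_in − T) − 30.0.
τ = M/ṁ = 253.92 s; T_ss = T_in − Q̇/(ṁ c_p) = 28.276 °C.
T(t) = T_ss + (T₀ − T_ss) e^(−t/τ). Set T = 26.5:
e^(−t/τ) = (26.5 − 28.276)/(24.6 − 28.276) = 0.48315
t = −253.92 · ln(0.48315) = 184.71 s.

185 s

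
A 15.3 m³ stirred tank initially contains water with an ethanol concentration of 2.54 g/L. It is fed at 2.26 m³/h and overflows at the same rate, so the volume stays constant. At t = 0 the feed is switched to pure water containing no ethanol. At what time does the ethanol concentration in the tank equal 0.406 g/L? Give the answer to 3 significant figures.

12.4 h

Species balance: V dC/dt = Q(C_in − C) ⇒ τ = V/Q = 6.7699 h.
C(t) = C_in + (C₀ − C_in) e^(−t/τ). Set C = 0.406 and solve for t:
e^(−t/τ) = (C − C_in)/(C₀ − C_in) = (0.406 − 0)/(2.54 − 0) = 0.15984
t = −τ ln(…) = 6.7699 × 1.8336 = 12.413 h.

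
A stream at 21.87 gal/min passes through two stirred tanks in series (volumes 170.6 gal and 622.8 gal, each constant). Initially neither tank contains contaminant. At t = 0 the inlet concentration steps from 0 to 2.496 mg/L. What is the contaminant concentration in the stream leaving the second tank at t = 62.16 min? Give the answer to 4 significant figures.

Species balance on tank i: dCᵢ/dt = (Cᵢ₋₁ − Cᵢ)/τᵢ with τᵢ = Vᵢ/Q.
τ₁ = 170.6/21.87 = 7.80064 min; τ₂ = 622.8/21.87 = 28.4774 min.
Solving the cascade with C₁(0)=C₂(0)=0 gives C₂(t) = C_in[1 − (τ₁ e^(−t/τ₁) − τ₂ e^(−t/τ₂))/(τ₁ − τ₂)].
At t = 62.16: e^(−t/τ₁) = 0.000346171, e^(−t/τ₂) = 0.112727.
C₂ = 2.496·[1 − (7.80064·0.000346171 − 28.4774·0.112727)/(-20.6767)] = 2.496·0.844875 = 2.10881 mg/L.

2.109 mg/L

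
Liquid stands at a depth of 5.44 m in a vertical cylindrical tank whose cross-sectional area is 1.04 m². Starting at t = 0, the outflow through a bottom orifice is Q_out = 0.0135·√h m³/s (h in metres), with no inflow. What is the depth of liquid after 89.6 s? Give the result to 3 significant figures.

Unsteady balance on liquid volume: A dh/dt = −0.0135 √h.
∫ h^(−1/2) dh = −(0.0135/A) ∫ dt, giving 2√h = 2√h₀ − (0.0135/A) t.
√h = √5.44 − 0.0135·89.6/(2·1.04) = 2.3324 − 0.58154 = 1.7508.
h = 1.7508² = 3.0654 m.

3.07 m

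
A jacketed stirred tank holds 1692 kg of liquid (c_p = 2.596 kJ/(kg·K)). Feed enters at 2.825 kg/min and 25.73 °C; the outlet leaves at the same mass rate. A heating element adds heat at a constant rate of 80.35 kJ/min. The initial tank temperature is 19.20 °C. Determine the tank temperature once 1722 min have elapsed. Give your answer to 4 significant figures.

Unsteady energy balance on the tank contents: M c_p dT/dt = ṁ c_p (T_in − T) + 80.35.
Rearrange: dT/dt = (T_ss − T)/τ with τ = M/ṁ = 598.938 min and T_ss = T_in + Q̇/(ṁ c_p) = 36.6863 °C.
Solution: T(t) = T_ss + (T₀ − T_ss) e^(−t/τ).
T(1722) = 36.6863 + (-17.4863)·e^(−1722/598.938) = 36.6863 + (-17.4863)·0.0564111 = 35.6998 °C.

35.70 °C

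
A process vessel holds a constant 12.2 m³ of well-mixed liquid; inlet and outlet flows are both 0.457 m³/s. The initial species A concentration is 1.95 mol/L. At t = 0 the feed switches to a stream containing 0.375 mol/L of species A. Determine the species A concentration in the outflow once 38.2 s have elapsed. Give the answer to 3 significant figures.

0.752 mol/L

Accumulation = in − out for the solute gives V dC/dt = Q(C_in − C).
So dC/dt = (C_in − C)/τ with τ = V/Q = 12.2/0.457 = 26.696 s.
C approaches C_in exponentially: C(t) = C_in + (C₀ − C_in) e^(−t/τ).
C(38.2) = 0.375 + (1.95 − 0.375)·e^(−38.2/26.696) = 0.375 + (1.5750)·0.23909 = 0.75156 mol/L.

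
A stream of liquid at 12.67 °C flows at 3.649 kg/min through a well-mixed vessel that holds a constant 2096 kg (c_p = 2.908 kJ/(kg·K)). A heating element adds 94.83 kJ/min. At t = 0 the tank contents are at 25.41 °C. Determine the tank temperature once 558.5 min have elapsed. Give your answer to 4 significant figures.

23.05 °C

M c_p dT/dt = ṁ c_p (T_in − T) + Q̇.
Rearrange: dT/dt = (T_ss − T)/τ with τ = M/ṁ = 574.404 min and T_ss = T_in + Q̇/(ṁ c_p) = 21.6067 °C.
Integrating: T(t) = T_ss + (T₀ − T_ss) e^(−t/τ).
T(558.5) = 21.6067 + (3.80329)·e^(−558.5/574.404) = 21.6067 + (3.80329)·0.378208 = 23.0451 °C.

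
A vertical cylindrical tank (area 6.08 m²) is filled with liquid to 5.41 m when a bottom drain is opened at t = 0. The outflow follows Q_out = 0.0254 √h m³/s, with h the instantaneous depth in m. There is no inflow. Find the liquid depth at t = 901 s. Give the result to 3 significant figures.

0.197 m

A dh/dt = −Q_out = −0.0254 √h.
∫ h^(−1/2) dh = −(0.0254/A) ∫ dt, giving 2√h = 2√h₀ − (0.0254/A) t.
√h = √5.41 − 0.0254·901/(2·6.08) = 2.3259 − 1.8820 = 0.44392.
h = 0.44392² = 0.19706 m.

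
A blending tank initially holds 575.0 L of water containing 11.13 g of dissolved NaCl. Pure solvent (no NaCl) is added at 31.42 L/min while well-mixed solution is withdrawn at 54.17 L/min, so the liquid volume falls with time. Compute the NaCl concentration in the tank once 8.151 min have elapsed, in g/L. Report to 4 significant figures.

Let m(t) be the amount of NaCl. Volume: V(t) = V₀ + (Q_in − Q_out) t = 575.0 − 22.7500 t; V(8.151) = 389.565 L.
No NaCl enters, so dm/dt = −Q_out · (m/V).
dm/m = −Q_out dt/(V₀ − 22.7500 t); integrating gives ln(m/m₀) = −(Q_out/(Q_in−Q_out)) ln(V/V₀).
m = m₀ (V₀/V)^(Q_out/(Q_in−Q_out)) = 11.13 × (575.0/389.565)^(-2.38110) = 4.40433 g.
C = m/V = 4.40433/389.565 = 0.0113058 g/L.

0.01131 g/L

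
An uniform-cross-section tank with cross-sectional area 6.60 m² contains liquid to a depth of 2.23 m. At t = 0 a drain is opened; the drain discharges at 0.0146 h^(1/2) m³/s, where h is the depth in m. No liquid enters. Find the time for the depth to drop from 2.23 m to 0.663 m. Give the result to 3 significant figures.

614 s

A dh/dt = −Q_out = −0.0146 √h.
Separate and integrate: 2(√h − √h₀) = −(0.0146/A) t.
t = 2A(√h₀ − √h)/0.0146 = 2·6.60·(√2.23 − √0.663)/0.0146
  = 13.200 × (1.4933 − 0.81425) / 0.0146 = 613.95 s.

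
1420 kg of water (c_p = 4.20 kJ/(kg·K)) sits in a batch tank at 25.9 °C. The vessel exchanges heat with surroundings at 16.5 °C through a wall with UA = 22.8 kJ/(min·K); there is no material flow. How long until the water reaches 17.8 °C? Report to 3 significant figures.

Lumped-capacitance energy balance: M c_p dT/dt = UA(T_amb − T).
τ = M c_p/UA = 261.58 min; T_ss = T_amb = 16.500 °C.
T(t) = T_ss + (T₀ − T_ss)e^(−t/τ); set T = 17.8:
t = −τ ln[(T − T_ss)/(T₀ − T_ss)] = −261.58 · ln(0.13830) = 517.49 min.

517 min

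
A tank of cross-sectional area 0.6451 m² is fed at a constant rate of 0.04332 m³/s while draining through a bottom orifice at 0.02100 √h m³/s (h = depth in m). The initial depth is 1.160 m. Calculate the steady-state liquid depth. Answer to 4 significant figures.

4.255 m

Level balance: A dh/dt = 0.04332 − 0.02100 √h. Setting dh/dt = 0:
Q_in = 0.02100 √h_ss ⇒ √h_ss = 0.04332/0.02100 = 2.06286.
h_ss = 2.06286² = 4.25538 m. (Since h₀ = 1.160 m < h_ss, the level will rise toward this value.)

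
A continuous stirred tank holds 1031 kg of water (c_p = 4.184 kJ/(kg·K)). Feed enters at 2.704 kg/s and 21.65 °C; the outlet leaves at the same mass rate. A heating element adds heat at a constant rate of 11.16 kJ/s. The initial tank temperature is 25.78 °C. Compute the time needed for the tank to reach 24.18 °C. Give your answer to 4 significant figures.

271.2 s

Heat balance on the well-mixed liquid: M c_p dT/dt = ṁ c_p (T_in − T) + 11.16.
τ = M/ṁ = 381.287 s; T_ss = T_in + Q̇/(ṁ c_p) = 22.6364 °C.
T(t) = T_ss + (T₀ − T_ss) e^(−t/τ). Set T = 24.18:
e^(−t/τ) = (24.18 − 22.6364)/(25.78 − 22.6364) = 0.491025
t = −381.287 · ln(0.491025) = 271.195 s.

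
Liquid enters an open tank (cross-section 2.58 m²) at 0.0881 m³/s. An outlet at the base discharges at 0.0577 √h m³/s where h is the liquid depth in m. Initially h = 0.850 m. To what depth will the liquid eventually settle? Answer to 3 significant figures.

Volume balance on the tank: A dh/dt = Q_in − 0.0577 √h. At steady state dh/dt = 0:
Q_in = 0.0577 √h_ss ⇒ √h_ss = 0.0881/0.0577 = 1.5269.
h_ss = 1.5269² = 2.3313 m. (Since h₀ = 0.850 m < h_ss, the level will rise toward this value.)

2.33 m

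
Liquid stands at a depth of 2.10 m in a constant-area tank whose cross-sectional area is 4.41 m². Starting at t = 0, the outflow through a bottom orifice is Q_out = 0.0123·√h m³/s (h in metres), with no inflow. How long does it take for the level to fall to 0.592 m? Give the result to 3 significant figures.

487 s

Volume balance on the tank: A dh/dt = −0.0123 √h.
∫ h^(−1/2) dh = −(0.0123/A) ∫ dt, giving 2√h = 2√h₀ − (0.0123/A) t.
t = 2A(√h₀ − √h)/0.0123 = 2·4.41·(√2.10 − √0.592)/0.0123
  = 8.8200 × (1.4491 − 0.76942) / 0.0123 = 487.41 s.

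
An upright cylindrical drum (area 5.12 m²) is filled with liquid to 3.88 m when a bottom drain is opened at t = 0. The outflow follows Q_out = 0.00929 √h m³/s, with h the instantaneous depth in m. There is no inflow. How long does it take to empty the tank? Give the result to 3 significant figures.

2170 s

A dh/dt = −Q_out = −0.00929 √h.
∫ h^(−1/2) dh = −(0.00929/A) ∫ dt, giving 2√h = 2√h₀ − (0.00929/A) t.
Tank is empty when √h = 0: t_empty = 2A√h₀/0.00929.
t_empty = 2·5.12·√3.88/0.00929 = 10.240·1.9698/0.00929 = 2171.2 s.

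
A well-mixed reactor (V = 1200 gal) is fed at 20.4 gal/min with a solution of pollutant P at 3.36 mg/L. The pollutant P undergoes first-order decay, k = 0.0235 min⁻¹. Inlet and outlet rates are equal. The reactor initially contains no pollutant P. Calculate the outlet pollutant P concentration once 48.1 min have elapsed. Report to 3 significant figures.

1.21 mg/L

Species balance: V dC/dt = Q C_in − Q C − k V C.
dC/dt = (Q/V) C_in − (Q/V + k) C; effective rate a = Q/V + k = 0.017000 + 0.0235 = 0.040500 min⁻¹.
C_ss = Q C_in/(Q + kV) = 1.4104 mg/L; C(t) = C_ss + (C₀ − C_ss) e^(−a t).
C(48.1) = 1.4104 + (-1.4104)·e^(−0.040500·48.1) = 1.4104 + (-1.4104)·0.14255 = 1.2093 mg/L.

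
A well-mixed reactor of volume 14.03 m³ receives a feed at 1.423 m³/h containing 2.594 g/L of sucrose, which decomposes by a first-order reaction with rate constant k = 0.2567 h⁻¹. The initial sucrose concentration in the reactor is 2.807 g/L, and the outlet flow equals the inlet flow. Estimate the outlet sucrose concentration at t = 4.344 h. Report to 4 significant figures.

V dC/dt = Q(C_in − C) − k V C.
dC/dt = (Q/V) C_in − (Q/V + k) C; effective rate a = Q/V + k = 0.101426 + 0.2567 = 0.358126 h⁻¹.
C_ss = Q C_in/(Q + kV) = 0.734652 g/L; C(t) = C_ss + (C₀ − C_ss) e^(−a t).
C(4.344) = 0.734652 + (2.07235)·e^(−0.358126·4.344) = 0.734652 + (2.07235)·0.211042 = 1.17201 g/L.

1.172 g/L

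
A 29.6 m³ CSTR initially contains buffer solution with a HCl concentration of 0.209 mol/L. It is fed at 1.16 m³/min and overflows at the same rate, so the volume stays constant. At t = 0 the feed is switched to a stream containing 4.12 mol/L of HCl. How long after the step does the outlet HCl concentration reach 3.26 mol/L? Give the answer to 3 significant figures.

38.6 min

Species balance: V dC/dt = Q(C_in − C) ⇒ τ = V/Q = 25.517 min.
C(t) = C_in + (C₀ − C_in) e^(−t/τ). Set C = 3.26 and solve for t:
e^(−t/τ) = (C − C_in)/(C₀ − C_in) = (3.26 − 4.12)/(0.209 − 4.12) = 0.21989
t = −τ ln(…) = 25.517 × 1.5146 = 38.649 min.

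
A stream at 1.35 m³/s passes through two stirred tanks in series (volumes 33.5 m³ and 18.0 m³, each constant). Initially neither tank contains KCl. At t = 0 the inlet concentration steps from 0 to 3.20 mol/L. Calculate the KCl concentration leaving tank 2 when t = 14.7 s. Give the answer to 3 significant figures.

Species balance on tank i: dCᵢ/dt = (Cᵢ₋₁ − Cᵢ)/τᵢ with τᵢ = Vᵢ/Q.
τ₁ = 33.5/1.35 = 24.815 s; τ₂ = 18.0/1.35 = 13.333 s.
Tank 1: C₁ = C_in(1 − e^(−t/τ₁)). Tank 2 (τ₁ ≠ τ₂): C₂ = C_in[1 − (τ₁ e^(−t/τ₁) − τ₂ e^(−t/τ₂))/(τ₁ − τ₂)].
At t = 14.7: e^(−t/τ₁) = 0.55301, e^(−t/τ₂) = 0.33204.
C₂ = 3.20·[1 − (24.815·0.55301 − 13.333·0.33204)/(11.481)] = 3.20·0.19039 = 0.60925 mol/L.

0.609 mol/L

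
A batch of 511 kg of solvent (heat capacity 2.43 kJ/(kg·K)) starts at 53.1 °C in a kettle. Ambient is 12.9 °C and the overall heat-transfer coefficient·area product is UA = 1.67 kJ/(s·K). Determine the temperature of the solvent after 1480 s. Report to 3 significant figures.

M c_p dT/dt = −UA(T − T_amb).
dT/dt = (T_ss − T)/τ with T_ss = T_amb = 12.900 °C, τ = M c_p/UA = 511·2.43/1.67 = 743.55 s.
Integrating: T(t) = T_ss + (T₀ − T_ss) e^(−t/τ).
T(1480) = 12.900 + (40.200)·0.13663 = 18.393 °C.

18.4 °C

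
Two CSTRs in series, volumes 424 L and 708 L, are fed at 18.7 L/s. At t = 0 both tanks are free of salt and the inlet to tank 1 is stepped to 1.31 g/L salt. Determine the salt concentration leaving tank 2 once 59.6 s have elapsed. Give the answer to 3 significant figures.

Species balance on tank i: dCᵢ/dt = (Cᵢ₋₁ − Cᵢ)/τᵢ with τᵢ = Vᵢ/Q.
τ₁ = 424/18.7 = 22.674 s; τ₂ = 708/18.7 = 37.861 s.
Tank 1: C₁ = C_in(1 − e^(−t/τ₁)). Tank 2 (τ₁ ≠ τ₂): C₂ = C_in[1 − (τ₁ e^(−t/τ₁) − τ₂ e^(−t/τ₂))/(τ₁ − τ₂)].
At t = 59.6: e^(−t/τ₁) = 0.072181, e^(−t/τ₂) = 0.20718.
C₂ = 1.31·[1 − (22.674·0.072181 − 37.861·0.20718)/(-15.187)] = 1.31·0.59128 = 0.77457 g/L.

0.775 g/L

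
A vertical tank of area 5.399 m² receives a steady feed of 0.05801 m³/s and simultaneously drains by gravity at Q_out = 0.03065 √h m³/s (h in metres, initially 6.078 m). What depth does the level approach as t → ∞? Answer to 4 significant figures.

A dh/dt = Q_in − 0.03065 √h. Steady state requires inflow = outflow:
Q_in = 0.03065 √h_ss ⇒ √h_ss = 0.05801/0.03065 = 1.89266.
h_ss = 1.89266² = 3.58216 m. (Since h₀ = 6.078 m > h_ss, the level will fall toward this value.)

3.582 m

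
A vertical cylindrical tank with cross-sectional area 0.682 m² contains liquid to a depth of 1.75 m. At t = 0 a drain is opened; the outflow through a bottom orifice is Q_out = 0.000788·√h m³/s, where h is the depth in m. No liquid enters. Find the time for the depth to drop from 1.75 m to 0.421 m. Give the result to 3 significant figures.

A dh/dt = −Q_out = −0.000788 √h.
∫ h^(−1/2) dh = −(0.000788/A) ∫ dt, giving 2√h = 2√h₀ − (0.000788/A) t.
t = 2A(√h₀ − √h)/0.000788 = 2·0.682·(√1.75 − √0.421)/0.000788
  = 1.3640 × (1.3229 − 0.64885) / 0.000788 = 1166.7 s.

1170 s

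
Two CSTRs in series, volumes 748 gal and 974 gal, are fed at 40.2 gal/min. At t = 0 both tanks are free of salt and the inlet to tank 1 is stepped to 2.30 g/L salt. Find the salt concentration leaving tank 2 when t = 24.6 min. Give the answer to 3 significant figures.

Species balance on tank i: dCᵢ/dt = (Cᵢ₋₁ − Cᵢ)/τᵢ with τᵢ = Vᵢ/Q.
τ₁ = 748/40.2 = 18.607 min; τ₂ = 974/40.2 = 24.229 min.
Tank 1: C₁ = C_in(1 − e^(−t/τ₁)). Tank 2 (τ₁ ≠ τ₂): C₂ = C_in[1 − (τ₁ e^(−t/τ₁) − τ₂ e^(−t/τ₂))/(τ₁ − τ₂)].
At t = 24.6: e^(−t/τ₁) = 0.26658, e^(−t/τ₂) = 0.36229.
C₂ = 2.30·[1 − (18.607·0.26658 − 24.229·0.36229)/(-5.6219)] = 2.30·0.32094 = 0.73817 g/L.

0.738 g/L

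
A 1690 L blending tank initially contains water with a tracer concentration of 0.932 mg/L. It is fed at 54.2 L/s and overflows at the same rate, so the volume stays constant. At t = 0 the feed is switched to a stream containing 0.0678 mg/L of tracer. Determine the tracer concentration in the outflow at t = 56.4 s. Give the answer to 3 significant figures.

Accumulation = in − out for the solute gives V dC/dt = Q(C_in − C).
So dC/dt = (C_in − C)/τ with τ = V/Q = 1690/54.2 = 31.181 s.
C approaches C_in exponentially: C(t) = C_in + (C₀ − C_in) e^(−t/τ).
C(56.4) = 0.0678 + (0.932 − 0.0678)·e^(−56.4/31.181) = 0.0678 + (0.86420)·0.16385 = 0.20940 mg/L.

0.209 mg/L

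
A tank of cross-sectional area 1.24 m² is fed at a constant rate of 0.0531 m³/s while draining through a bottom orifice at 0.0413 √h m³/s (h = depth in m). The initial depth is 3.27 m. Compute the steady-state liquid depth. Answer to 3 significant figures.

1.65 m

Level balance: A dh/dt = 0.0531 − 0.0413 √h. Setting dh/dt = 0:
Q_in = 0.0413 √h_ss ⇒ √h_ss = 0.0531/0.0413 = 1.2857.
h_ss = 1.2857² = 1.6531 m. (Since h₀ = 3.27 m > h_ss, the level will fall toward this value.)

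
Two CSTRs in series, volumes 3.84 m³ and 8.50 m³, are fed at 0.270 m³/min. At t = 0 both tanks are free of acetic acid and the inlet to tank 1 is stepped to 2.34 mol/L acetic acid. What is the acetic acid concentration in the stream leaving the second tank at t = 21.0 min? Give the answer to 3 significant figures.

0.590 mol/L

Each tank obeys Vᵢ dCᵢ/dt = Q(Cᵢ₋₁ − Cᵢ), so τᵢ = Vᵢ/Q.
τ₁ = 3.84/0.270 = 14.222 min; τ₂ = 8.50/0.270 = 31.481 min.
Solving the cascade with C₁(0)=C₂(0)=0 gives C₂(t) = C_in[1 − (τ₁ e^(−t/τ₁) − τ₂ e^(−t/τ₂))/(τ₁ − τ₂)].
At t = 21.0: e^(−t/τ₁) = 0.22842, e^(−t/τ₂) = 0.51322.
C₂ = 2.34·[1 − (14.222·0.22842 − 31.481·0.51322)/(-17.259)] = 2.34·0.25210 = 0.58992 mol/L.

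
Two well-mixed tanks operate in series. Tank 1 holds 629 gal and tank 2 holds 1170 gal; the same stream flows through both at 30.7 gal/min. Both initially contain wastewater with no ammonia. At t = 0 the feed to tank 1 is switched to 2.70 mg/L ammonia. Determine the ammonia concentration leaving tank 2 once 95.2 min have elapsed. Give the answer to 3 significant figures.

2.25 mg/L

Time constants: τᵢ = Vᵢ/Q for each well-mixed tank.
τ₁ = 629/30.7 = 20.489 min; τ₂ = 1170/30.7 = 38.111 min.
Tank 1: C₁ = C_in(1 − e^(−t/τ₁)). Tank 2 (τ₁ ≠ τ₂): C₂ = C_in[1 − (τ₁ e^(−t/τ₁) − τ₂ e^(−t/τ₂))/(τ₁ − τ₂)].
At t = 95.2: e^(−t/τ₁) = 0.0095953, e^(−t/τ₂) = 0.082251.
C₂ = 2.70·[1 − (20.489·0.0095953 − 38.111·0.082251)/(-17.622)] = 2.70·0.83328 = 2.2498 mg/L.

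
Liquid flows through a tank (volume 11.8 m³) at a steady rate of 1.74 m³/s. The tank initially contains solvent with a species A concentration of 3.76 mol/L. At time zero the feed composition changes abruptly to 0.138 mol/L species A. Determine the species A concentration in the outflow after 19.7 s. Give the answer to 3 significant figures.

Mass balance on the solute (V constant): V dC/dt = Q(C_in − C).
Time constant τ = V/Q = 11.8/1.74 = 6.7816 s.
C approaches C_in exponentially: C(t) = C_in + (C₀ − C_in) e^(−t/τ).
C(19.7) = 0.138 + (3.76 − 0.138)·e^(−19.7/6.7816) = 0.138 + (3.6220)·0.054753 = 0.33632 mol/L.

0.336 mol/L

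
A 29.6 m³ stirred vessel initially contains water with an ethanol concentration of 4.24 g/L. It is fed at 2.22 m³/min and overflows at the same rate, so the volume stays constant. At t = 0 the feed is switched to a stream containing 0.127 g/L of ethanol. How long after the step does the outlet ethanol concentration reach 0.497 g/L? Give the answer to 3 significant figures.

32.1 min

Unsteady species balance (constant V, well mixed): V dC/dt = Q(C_in − C), so τ = V/Q = 13.333 min.
C(t) = C_in + (C₀ − C_in) e^(−t/τ). Set C = 0.497 and solve for t:
e^(−t/τ) = (C − C_in)/(C₀ − C_in) = (0.497 − 0.127)/(4.24 − 0.127) = 0.089959
t = −τ ln(…) = 13.333 × 2.4084 = 32.112 min.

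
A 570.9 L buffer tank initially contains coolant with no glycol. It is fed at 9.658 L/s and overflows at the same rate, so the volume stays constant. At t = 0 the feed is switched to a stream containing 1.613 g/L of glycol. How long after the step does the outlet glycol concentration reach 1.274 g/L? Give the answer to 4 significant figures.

Species balance on the tank: V dC/dt = Q(C_in − C), so τ = V/Q = 59.1116 s.
C(t) = C_in + (C₀ − C_in) e^(−t/τ). Set C = 1.274 and solve for t:
e^(−t/τ) = (C − C_in)/(C₀ − C_in) = (1.274 − 1.613)/(0 − 1.613) = 0.210167
t = −τ ln(…) = 59.1116 × 1.55985 = 92.2053 s.

92.21 s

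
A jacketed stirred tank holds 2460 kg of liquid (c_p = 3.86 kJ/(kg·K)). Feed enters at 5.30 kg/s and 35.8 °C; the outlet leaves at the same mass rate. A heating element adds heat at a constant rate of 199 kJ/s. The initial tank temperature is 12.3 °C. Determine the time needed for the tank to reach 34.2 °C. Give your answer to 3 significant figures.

First-law balance (no shaft work): M c_p dT/dt = ṁ c_p (T_in − T) + 199.
τ = M/ṁ = 464.15 s; T_ss = T_in + Q̇/(ṁ c_p) = 45.527 °C.
T(t) = T_ss + (T₀ − T_ss) e^(−t/τ). Set T = 34.2:
e^(−t/τ) = (34.2 − 45.527)/(12.3 − 45.527) = 0.34090
t = −464.15 · ln(0.34090) = 499.50 s.

500 s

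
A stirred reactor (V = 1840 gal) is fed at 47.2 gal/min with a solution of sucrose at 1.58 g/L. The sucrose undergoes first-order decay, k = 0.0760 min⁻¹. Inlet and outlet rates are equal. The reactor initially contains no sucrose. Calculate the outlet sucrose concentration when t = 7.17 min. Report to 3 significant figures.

Species balance: V dC/dt = Q C_in − Q C − k V C.
dC/dt = (Q/V) C_in − (Q/V + k) C; effective rate a = Q/V + k = 0.025652 + 0.0760 = 0.10165 min⁻¹.
C_ss = Q C_in/(Q + kV) = 0.39872 g/L; C(t) = C_ss + (C₀ − C_ss) e^(−a t).
C(7.17) = 0.39872 + (-0.39872)·e^(−0.10165·7.17) = 0.39872 + (-0.39872)·0.48247 = 0.20635 g/L.

0.206 g/L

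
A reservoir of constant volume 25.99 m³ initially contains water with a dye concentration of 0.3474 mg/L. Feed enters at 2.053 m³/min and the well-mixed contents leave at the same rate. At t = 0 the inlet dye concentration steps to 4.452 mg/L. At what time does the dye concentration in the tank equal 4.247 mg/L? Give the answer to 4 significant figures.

37.94 min

Accumulation = in − out for the solute gives V dC/dt = Q(C_in − C), so τ = V/Q = 12.6595 min.
C(t) = C_in + (C₀ − C_in) e^(−t/τ). Set C = 4.247 and solve for t:
e^(−t/τ) = (C − C_in)/(C₀ − C_in) = (4.247 − 4.452)/(0.3474 − 4.452) = 0.0499440
t = −τ ln(…) = 12.6595 × 2.99685 = 37.9387 min.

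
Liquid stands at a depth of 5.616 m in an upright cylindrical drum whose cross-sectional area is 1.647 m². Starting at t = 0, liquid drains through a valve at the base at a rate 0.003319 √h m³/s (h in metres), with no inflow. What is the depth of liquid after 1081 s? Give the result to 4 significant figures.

A dh/dt = −Q_out = −0.003319 √h.
∫ h^(−1/2) dh = −(0.003319/A) ∫ dt, giving 2√h = 2√h₀ − (0.003319/A) t.
√h = √5.616 − 0.003319·1081/(2·1.647) = 2.36981 − 1.08920 = 1.28061.
h = 1.28061² = 1.63995 m.

1.640 m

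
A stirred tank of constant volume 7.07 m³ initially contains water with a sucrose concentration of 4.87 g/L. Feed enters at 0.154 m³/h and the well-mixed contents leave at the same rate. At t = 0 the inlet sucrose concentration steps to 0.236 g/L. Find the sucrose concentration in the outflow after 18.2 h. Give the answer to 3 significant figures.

3.35 g/L

Transient balance on the dissolved component: V dC/dt = Q(C_in − C).
Time constant τ = V/Q = 7.07/0.154 = 45.909 h.
This is linear first-order; C(t) = C_in + (C₀ − C_in) e^(−t/τ).
C(18.2) = 0.236 + (4.87 − 0.236)·e^(−18.2/45.909) = 0.236 + (4.6340)·0.67271 = 3.3534 g/L.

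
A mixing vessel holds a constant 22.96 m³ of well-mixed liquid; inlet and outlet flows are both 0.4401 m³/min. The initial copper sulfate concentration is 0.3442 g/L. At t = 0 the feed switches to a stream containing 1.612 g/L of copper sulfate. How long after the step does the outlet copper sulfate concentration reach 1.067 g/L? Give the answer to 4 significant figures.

44.04 min

Species balance: V dC/dt = Q(C_in − C) ⇒ τ = V/Q = 52.1700 min.
C(t) = C_in + (C₀ − C_in) e^(−t/τ). Set C = 1.067 and solve for t:
e^(−t/τ) = (C − C_in)/(C₀ − C_in) = (1.067 − 1.612)/(0.3442 − 1.612) = 0.429879
t = −τ ln(…) = 52.1700 × 0.844253 = 44.0446 min.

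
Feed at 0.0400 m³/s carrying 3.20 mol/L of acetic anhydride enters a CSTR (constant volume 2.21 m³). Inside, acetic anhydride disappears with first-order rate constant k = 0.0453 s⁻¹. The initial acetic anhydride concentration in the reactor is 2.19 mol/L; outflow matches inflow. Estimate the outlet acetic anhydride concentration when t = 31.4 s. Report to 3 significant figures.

V dC/dt = Q(C_in − C) − k V C.
This is linear with rate a = Q/V + k = 0.063400 s⁻¹.
C_ss = Q C_in/(Q + kV) = 0.91355 mol/L; C(t) = C_ss + (C₀ − C_ss) e^(−a t).
C(31.4) = 0.91355 + (1.2765)·e^(−0.063400·31.4) = 0.91355 + (1.2765)·0.13659 = 1.0879 mol/L.

1.09 mol/L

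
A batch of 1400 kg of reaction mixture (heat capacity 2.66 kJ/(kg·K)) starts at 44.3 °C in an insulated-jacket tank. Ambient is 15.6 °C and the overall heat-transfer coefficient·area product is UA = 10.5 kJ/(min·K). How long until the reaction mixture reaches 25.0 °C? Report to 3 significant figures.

396 min

Lumped-capacitance energy balance: M c_p dT/dt = UA(T_amb − T).
τ = M c_p/UA = 354.67 min; T_ss = T_amb = 15.600 °C.
T(t) = T_ss + (T₀ − T_ss)e^(−t/τ); set T = 25.0:
t = −τ ln[(T − T_ss)/(T₀ − T_ss)] = −354.67 · ln(0.32753) = 395.87 min.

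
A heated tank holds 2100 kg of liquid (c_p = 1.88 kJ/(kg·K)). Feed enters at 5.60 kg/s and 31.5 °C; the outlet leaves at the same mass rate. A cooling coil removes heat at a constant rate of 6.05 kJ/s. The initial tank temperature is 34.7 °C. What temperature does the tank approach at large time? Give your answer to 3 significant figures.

Heat balance on the well-mixed liquid: M c_p dT/dt = ṁ c_p (T_in − T) − 6.05.
At steady state dT/dt = 0 ⇒ T_ss = T_in − Q̇/(ṁ c_p) = 31.5 − 6.05/(5.60·1.88) = 30.925 °C.

30.9 °C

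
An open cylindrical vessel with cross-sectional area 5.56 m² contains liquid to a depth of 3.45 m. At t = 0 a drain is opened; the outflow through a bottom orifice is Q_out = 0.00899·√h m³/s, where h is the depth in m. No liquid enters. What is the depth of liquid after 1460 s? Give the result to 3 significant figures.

0.458 m

A dh/dt = −Q_out = −0.00899 √h.
This is separable: 2 d(√h)/dt = −0.00899/A, so √h = √h₀ − (0.00899/(2A)) t.
√h = √3.45 − 0.00899·1460/(2·5.56) = 1.8574 − 1.1803 = 0.67708.
h = 0.67708² = 0.45843 m.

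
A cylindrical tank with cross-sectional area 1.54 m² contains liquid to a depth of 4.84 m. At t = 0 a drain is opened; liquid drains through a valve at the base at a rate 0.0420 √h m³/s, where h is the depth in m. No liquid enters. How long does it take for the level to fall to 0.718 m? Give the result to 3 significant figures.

With no inflow, A dh/dt = −0.0420 √h.
Separate and integrate: 2(√h − √h₀) = −(0.0420/A) t.
t = 2A(√h₀ − √h)/0.0420 = 2·1.54·(√4.84 − √0.718)/0.0420
  = 3.0800 × (2.2000 − 0.84735) / 0.0420 = 99.194 s.

99.2 s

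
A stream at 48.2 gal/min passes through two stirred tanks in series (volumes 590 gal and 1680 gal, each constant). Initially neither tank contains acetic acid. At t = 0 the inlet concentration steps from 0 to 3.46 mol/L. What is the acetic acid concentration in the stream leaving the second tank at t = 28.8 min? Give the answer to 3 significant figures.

1.30 mol/L

Each tank obeys Vᵢ dCᵢ/dt = Q(Cᵢ₋₁ − Cᵢ), so τᵢ = Vᵢ/Q.
τ₁ = 590/48.2 = 12.241 min; τ₂ = 1680/48.2 = 34.855 min.
Tank 1: C₁ = C_in(1 − e^(−t/τ₁)). Tank 2 (τ₁ ≠ τ₂): C₂ = C_in[1 − (τ₁ e^(−t/τ₁) − τ₂ e^(−t/τ₂))/(τ₁ − τ₂)].
At t = 28.8: e^(−t/τ₁) = 0.095101, e^(−t/τ₂) = 0.43767.
C₂ = 3.46·[1 − (12.241·0.095101 − 34.855·0.43767)/(-22.614)] = 3.46·0.37690 = 1.3041 mol/L.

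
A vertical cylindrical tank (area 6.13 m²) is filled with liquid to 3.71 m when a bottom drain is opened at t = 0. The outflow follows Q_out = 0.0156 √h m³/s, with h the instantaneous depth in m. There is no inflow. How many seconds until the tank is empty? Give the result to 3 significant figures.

A dh/dt = −Q_out = −0.0156 √h.
∫ h^(−1/2) dh = −(0.0156/A) ∫ dt, giving 2√h = 2√h₀ − (0.0156/A) t.
Set h = 0: 2√h₀ = (0.0156/A) t_empty ⇒ t_empty = 2A√h₀/0.0156.
t_empty = 2·6.13·√3.71/0.0156 = 12.260·1.9261/0.0156 = 1513.7 s.

1510 s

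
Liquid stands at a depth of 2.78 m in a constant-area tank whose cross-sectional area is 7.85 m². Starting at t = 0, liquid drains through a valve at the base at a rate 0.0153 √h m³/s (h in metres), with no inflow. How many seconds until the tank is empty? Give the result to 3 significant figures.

With no inflow, A dh/dt = −0.0153 √h.
This is separable: 2 d(√h)/dt = −0.0153/A, so √h = √h₀ − (0.0153/(2A)) t.
Set h = 0: 2√h₀ = (0.0153/A) t_empty ⇒ t_empty = 2A√h₀/0.0153.
t_empty = 2·7.85·√2.78/0.0153 = 15.700·1.6673/0.0153 = 1710.9 s.

1710 s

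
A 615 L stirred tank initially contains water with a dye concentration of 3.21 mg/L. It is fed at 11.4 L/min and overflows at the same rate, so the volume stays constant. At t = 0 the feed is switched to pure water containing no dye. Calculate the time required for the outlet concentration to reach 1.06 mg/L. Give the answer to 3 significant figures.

Species balance: V dC/dt = Q(C_in − C) ⇒ τ = V/Q = 53.947 min.
C(t) = C_in + (C₀ − C_in) e^(−t/τ). Set C = 1.06 and solve for t:
e^(−t/τ) = (C − C_in)/(C₀ − C_in) = (1.06 − 0)/(3.21 − 0) = 0.33022
t = −τ ln(…) = 53.947 × 1.1080 = 59.774 min.

59.8 min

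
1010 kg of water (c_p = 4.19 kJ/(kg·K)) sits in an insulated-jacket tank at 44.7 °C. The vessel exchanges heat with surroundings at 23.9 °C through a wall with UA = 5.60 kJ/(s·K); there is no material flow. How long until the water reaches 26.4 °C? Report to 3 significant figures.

1600 s

Lumped-capacitance energy balance: M c_p dT/dt = UA(T_amb − T).
τ = M c_p/UA = 755.70 s; T_ss = T_amb = 23.900 °C.
T(t) = T_ss + (T₀ − T_ss)e^(−t/τ); set T = 26.4:
t = −τ ln[(T − T_ss)/(T₀ − T_ss)] = −755.70 · ln(0.12019) = 1601.1 s.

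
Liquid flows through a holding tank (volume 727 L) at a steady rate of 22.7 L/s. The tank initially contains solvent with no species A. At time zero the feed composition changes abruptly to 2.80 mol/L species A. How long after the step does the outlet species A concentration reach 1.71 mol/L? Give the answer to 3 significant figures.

30.2 s

Unsteady species balance (constant V, well mixed): V dC/dt = Q(C_in − C), so τ = V/Q = 32.026 s.
C(t) = C_in + (C₀ − C_in) e^(−t/τ). Set C = 1.71 and solve for t:
e^(−t/τ) = (C − C_in)/(C₀ − C_in) = (1.71 − 2.80)/(0 − 2.80) = 0.38929
t = −τ ln(…) = 32.026 × 0.94344 = 30.215 s.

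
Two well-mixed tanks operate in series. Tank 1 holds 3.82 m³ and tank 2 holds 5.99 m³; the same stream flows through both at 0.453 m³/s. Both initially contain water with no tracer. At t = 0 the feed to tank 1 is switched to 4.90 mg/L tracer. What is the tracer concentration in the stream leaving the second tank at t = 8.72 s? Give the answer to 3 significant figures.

Each tank obeys Vᵢ dCᵢ/dt = Q(Cᵢ₋₁ − Cᵢ), so τᵢ = Vᵢ/Q.
τ₁ = 3.82/0.453 = 8.4327 s; τ₂ = 5.99/0.453 = 13.223 s.
Solving the cascade with C₁(0)=C₂(0)=0 gives C₂(t) = C_in[1 − (τ₁ e^(−t/τ₁) − τ₂ e^(−t/τ₂))/(τ₁ − τ₂)].
At t = 8.72: e^(−t/τ₁) = 0.35556, e^(−t/τ₂) = 0.51713.
C₂ = 4.90·[1 − (8.4327·0.35556 − 13.223·0.51713)/(-4.7903)] = 4.90·0.19844 = 0.97234 mg/L.

0.972 mg/L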